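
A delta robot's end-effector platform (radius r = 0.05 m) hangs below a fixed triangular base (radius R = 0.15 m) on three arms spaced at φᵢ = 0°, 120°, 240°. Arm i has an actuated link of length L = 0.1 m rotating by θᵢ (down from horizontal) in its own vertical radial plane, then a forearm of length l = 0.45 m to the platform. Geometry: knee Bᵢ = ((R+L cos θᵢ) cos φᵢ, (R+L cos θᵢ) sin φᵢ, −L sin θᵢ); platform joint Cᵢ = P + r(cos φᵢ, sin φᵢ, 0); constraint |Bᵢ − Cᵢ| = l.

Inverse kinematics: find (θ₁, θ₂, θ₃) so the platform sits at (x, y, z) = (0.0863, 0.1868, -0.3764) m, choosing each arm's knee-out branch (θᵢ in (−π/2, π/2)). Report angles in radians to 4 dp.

θ₁ = -0.1741, θ₂ = -0.3485, θ₃ = 1.1350

φ1=0.0° → target in arm frame (0.0863, 0.1868)
  A cos θ + B sin θ = C:  0.0137·cos θ + -0.3764·sin θ = 0.0787
  √(A²+B²)=0.3766;  θ1 = -1.5344+1.3603 ≈ -0.1741
arm 2 (φ=120.0°): x'=0.1186, y'=-0.1681
  A=-0.0186, B=-0.3764, C=(l²−L²−A²−y'²−z²)/(2L)=0.1110
  θ2 = atan2(B,A) + arccos(C/0.3769) = -0.3485
rotate P by −φ3: (-0.2049, -0.0187, -0.3764)
  A=0.3049, B=-0.3764, C=(l²−L²−A²−y'²−z²)/(2L)=-0.2125
  √(A²+B²)=0.4844;  θ3 = -0.8899+2.0250 ≈ 1.1350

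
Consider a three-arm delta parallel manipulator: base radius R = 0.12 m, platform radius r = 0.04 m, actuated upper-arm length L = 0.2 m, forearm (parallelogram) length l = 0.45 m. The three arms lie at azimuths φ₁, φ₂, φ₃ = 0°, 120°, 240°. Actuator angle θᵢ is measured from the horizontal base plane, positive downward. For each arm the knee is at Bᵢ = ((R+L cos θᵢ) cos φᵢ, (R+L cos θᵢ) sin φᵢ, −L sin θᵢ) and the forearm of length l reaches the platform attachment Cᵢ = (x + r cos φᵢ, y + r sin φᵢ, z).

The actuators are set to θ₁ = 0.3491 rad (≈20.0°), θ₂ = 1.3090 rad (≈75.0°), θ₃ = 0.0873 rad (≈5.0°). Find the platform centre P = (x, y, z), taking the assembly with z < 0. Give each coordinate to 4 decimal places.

centre 1 = (0.2679·cos0.0°, 0.2679·sin0.0°, -0.0684) = (0.2679, 0.0000, -0.0684)
arm 2 at φ=120.0°: e+L cos θ2 = 0.1318;  centre 2 = (-0.0659, 0.1141, -0.1932)
centre 3 = (0.2792·cos240.0°, 0.2792·sin240.0°, -0.0174) = (-0.1396, -0.2418, -0.0174)
subtract pairs → two planes through P
[-0.6676 0.2282 -0.2495]·P = -0.0218;  [-0.8151 -0.4837 0.1019]·P = 0.0018
det = 0.5089;  x = 0.0199+-0.1914z,  y = -0.0373+0.5334z
sphere 1 gives Az²+Bz+C=0 with A=1.3212, B=0.1920, C=-0.1349;  B²−4AC=0.7498;  roots -0.4004, 0.2550;  negative root z = -0.4004
x = 0.0965, y = -0.2508

(0.0965, -0.2508, -0.4004)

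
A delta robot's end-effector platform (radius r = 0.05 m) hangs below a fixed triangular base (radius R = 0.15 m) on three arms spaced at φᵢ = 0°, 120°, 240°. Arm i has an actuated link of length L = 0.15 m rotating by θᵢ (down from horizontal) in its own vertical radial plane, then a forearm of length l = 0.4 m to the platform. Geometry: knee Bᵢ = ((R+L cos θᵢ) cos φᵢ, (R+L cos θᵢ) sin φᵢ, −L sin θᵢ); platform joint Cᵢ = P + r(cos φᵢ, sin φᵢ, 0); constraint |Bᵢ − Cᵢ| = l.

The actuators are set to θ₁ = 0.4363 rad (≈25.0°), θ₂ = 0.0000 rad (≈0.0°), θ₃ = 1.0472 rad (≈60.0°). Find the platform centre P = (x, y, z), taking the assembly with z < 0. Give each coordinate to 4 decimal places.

(0.0229, 0.1519, -0.3660)

S1 = (0.2359·cos0.0°, 0.2359·sin0.0°, -0.0634) = (0.2359, 0.0000, -0.0634)
φ2=120.0°: virtual centre (-0.1250, 0.2165, 0.0000), radius l
S3 = (0.1750·cos240.0°, 0.1750·sin240.0°, -0.1299) = (-0.0875, -0.1516, -0.1299)
|S₂|²−|S₁|² = 0.0028;  |S₃|²−|S₁|² = -0.0122
[-0.7219 0.4330 0.1268]·P = 0.0028;  [-0.6469 -0.3031 -0.1330]·P = -0.0122
det = 0.4989;  x = 0.0089+-0.0384z,  y = 0.0213+-0.3569z
sphere 1 gives Az²+Bz+C=0 with A=1.1288, B=0.1290, C=-0.1040;  B²−4AC=0.4861;  roots -0.3660, 0.2517;  negative root z = -0.3660
x = 0.0229, y = 0.1519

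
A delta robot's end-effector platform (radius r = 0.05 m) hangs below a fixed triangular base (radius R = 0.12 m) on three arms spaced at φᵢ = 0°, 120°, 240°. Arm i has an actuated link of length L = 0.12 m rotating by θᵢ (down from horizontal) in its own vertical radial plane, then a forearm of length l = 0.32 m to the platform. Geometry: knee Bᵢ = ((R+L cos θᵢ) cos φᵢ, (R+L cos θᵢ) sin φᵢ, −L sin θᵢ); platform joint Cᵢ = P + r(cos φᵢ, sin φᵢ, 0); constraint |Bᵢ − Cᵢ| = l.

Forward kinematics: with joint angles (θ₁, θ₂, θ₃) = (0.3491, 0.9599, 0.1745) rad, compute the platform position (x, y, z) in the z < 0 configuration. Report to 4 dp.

(0.0346, -0.0991, -0.3068)

φ1=0.0°: virtual centre (0.1828, 0.0000, -0.0410), radius l
arm 2 at φ=120.0°: (R−r)+L cos θ2 = 0.1388;  S2 = (-0.0694, 0.1202, -0.0983)
arm 3 at φ=240.0°: (R−r)+L cos θ3 = 0.1882;  S3 = (-0.0941, -0.1630, -0.0208)
|S₂|²−|S₁|² = -0.0062;  |S₃|²−|S₁|² = 0.0008
[-0.5044 0.2405 -0.1145]·P = -0.0062;  [-0.5537 -0.3259 0.0404]·P = 0.0008
det = 0.2975;  x = 0.0061+-0.0928z,  y = -0.0127+0.2816z
into |P−S₁|² = l²: 1.0879z² + 0.1077z + -0.0694 = 0;  Δ = 0.3134;  z = -0.3068 or 0.2078 → z<0 root = -0.3068
x = 0.0346, y = -0.0991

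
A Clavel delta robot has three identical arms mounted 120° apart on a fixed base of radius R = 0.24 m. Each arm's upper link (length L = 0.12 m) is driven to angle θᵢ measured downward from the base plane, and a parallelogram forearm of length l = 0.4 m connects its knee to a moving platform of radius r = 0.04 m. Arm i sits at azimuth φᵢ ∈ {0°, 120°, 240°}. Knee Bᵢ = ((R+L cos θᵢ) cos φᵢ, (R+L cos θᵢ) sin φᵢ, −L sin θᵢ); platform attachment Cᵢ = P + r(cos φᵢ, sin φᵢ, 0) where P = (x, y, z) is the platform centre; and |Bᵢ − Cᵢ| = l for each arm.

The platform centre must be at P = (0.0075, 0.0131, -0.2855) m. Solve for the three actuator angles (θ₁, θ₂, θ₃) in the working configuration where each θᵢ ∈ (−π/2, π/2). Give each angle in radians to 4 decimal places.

φ1=0.0° → target in arm frame (0.0075, 0.0131)
  A cos θ + B sin θ = C:  0.1925·cos θ + -0.2855·sin θ = 0.1119
  γ=atan2(-0.2855,0.1925)=-0.9776;  ψ=arccos(0.3250)=1.2397;  θ1=γ+ψ≈0.2622
rotate P by −φ2: (0.0076, -0.0130, -0.2855)
  A=0.1924, B=-0.2855, C=(l²−L²−A²−y'²−z²)/(2L)=0.1121
  θ2 = atan2(B,A) + arccos(C/0.3443) = 0.2614
rotate P by −φ3: (-0.0151, -0.0001, -0.2855)
  e−x'=0.2151;  (l²−L²−(e−x')²−y'²−z²)/2L = 0.0743
  θ3 = atan2(B,A) + arccos(C/0.3575) = 0.4364

θ₁ = 0.2622, θ₂ = 0.2614, θ₃ = 0.4364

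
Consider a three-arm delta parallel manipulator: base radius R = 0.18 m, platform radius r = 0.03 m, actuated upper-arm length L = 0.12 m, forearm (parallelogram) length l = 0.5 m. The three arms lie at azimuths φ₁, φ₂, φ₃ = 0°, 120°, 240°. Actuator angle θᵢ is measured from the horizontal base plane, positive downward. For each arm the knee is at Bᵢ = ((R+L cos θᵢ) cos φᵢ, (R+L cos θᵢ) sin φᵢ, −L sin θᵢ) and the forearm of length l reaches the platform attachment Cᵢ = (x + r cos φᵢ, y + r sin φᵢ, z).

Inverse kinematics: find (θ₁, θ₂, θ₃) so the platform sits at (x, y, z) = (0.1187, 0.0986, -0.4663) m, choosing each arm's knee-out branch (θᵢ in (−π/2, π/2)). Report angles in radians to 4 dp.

θ₁ = 0.0004, θ₂ = 0.4364, θ₃ = 1.1348

arm 1 (φ=0.0°): x'=0.1187, y'=0.0986
  A=0.0313, B=-0.4663, C=(l²−L²−A²−y'²−z²)/(2L)=0.0311
  γ=atan2(-0.4663,0.0313)=-1.5038;  ψ=arccos(0.0665)=1.5042;  θ1=γ+ψ≈0.0004
φ2=120.0° → target in arm frame (0.0260, -0.1521)
  A cos θ + B sin θ = C:  0.1240·cos θ + -0.4663·sin θ = -0.0847
  γ=atan2(-0.4663,0.1240)=-1.3110;  ψ=arccos(-0.1756)=1.7473;  θ2=γ+ψ≈0.4364
φ3=240.0° → target in arm frame (-0.1447, 0.0535)
  A cos θ + B sin θ = C:  0.2947·cos θ + -0.4663·sin θ = -0.2982
  γ=atan2(-0.4663,0.2947)=-1.0071;  ψ=arccos(-0.5406)=2.1419;  θ3=γ+ψ≈1.1348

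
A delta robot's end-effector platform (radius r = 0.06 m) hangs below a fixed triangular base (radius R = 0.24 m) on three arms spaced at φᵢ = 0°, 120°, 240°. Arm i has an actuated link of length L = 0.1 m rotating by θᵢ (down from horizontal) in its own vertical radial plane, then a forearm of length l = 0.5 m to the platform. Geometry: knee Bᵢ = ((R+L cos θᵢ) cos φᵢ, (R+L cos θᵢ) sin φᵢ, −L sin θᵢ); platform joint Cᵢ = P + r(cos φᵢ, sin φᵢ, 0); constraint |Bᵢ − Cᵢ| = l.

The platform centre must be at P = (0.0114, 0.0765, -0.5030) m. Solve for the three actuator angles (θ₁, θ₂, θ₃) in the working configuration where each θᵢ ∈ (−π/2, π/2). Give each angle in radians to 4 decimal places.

θ₁ = 0.7854, θ₂ = 0.5234, θ₃ = 1.2217

φ1=0.0° → target in arm frame (0.0114, 0.0765)
  A=0.1686, B=-0.5030, C=(l²−L²−A²−y'²−z²)/(2L)=-0.2364
  √(A²+B²)=0.5305;  θ1 = -1.2474+2.0327 ≈ 0.7854
rotate P by −φ2: (0.0606, -0.0481, -0.5030)
  e−x'=0.1194;  (l²−L²−(e−x')²−y'²−z²)/2L = -0.1480
  γ=atan2(-0.5030,0.1194)=-1.3376;  ψ=arccos(-0.2862)=1.8611;  θ2=γ+ψ≈0.5234
φ3=240.0° → target in arm frame (-0.0720, -0.0284)
  A cos θ + B sin θ = C:  0.2520·cos θ + -0.5030·sin θ = -0.3865
  √(A²+B²)=0.5626;  θ3 = -1.1064+2.3281 ≈ 1.2217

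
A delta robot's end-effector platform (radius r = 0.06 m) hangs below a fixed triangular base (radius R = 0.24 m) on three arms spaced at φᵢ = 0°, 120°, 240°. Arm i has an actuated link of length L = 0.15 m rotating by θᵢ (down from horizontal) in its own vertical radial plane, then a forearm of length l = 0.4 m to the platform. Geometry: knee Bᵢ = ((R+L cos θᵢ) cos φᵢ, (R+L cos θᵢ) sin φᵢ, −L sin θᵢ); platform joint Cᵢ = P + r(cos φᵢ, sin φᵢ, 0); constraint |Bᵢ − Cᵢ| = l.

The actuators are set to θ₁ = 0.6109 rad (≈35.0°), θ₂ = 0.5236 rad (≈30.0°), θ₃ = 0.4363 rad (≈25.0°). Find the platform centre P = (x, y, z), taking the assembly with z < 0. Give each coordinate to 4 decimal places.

(-0.0159, -0.0089, -0.3275)

O1 = (0.3029·cos0.0°, 0.3029·sin0.0°, -0.0860) = (0.3029, 0.0000, -0.0860)
arm 2 at φ=120.0°: ρ2 = 0.3099;  O2 = (-0.1550, 0.2684, -0.0750)
φ3=240.0°: virtual centre (-0.1580, -0.2736, -0.0634), radius l
eliminate P² terms by subtracting sphere 1 from 2 and 3
[-0.9156 0.5368 0.0221]·P = 0.0025;  [-0.9217 -0.5472 0.0453]·P = 0.0047
det = 0.9958;  x = -0.0039+0.0366z,  y = -0.0020+0.0212z
sphere 1 gives Az²+Bz+C=0 with A=1.0018, B=0.1496, C=-0.0585;  B²−4AC=0.2567;  roots -0.3275, 0.1782;  negative root z = -0.3275
x = -0.0159, y = -0.0089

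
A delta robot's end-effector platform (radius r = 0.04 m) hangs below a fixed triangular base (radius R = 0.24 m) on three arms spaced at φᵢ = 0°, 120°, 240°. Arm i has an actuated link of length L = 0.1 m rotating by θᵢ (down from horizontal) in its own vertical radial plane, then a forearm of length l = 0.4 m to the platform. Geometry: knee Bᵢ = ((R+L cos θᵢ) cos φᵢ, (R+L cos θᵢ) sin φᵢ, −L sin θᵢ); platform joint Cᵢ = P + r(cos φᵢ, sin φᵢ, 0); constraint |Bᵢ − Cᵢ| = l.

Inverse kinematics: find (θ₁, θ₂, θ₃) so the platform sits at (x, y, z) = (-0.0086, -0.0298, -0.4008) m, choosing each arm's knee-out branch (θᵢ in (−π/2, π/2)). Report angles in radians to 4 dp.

θ₁ = 1.1348, θ₂ = 1.2222, θ₃ = 0.8726

arm 1 (φ=0.0°): x'=-0.0086, y'=-0.0298
  e−x'=0.2086;  (l²−L²−(e−x')²−y'²−z²)/2L = -0.2752
  θ1 = atan2(B,A) + arccos(C/0.4518) = 1.1348
φ2=120.0° → target in arm frame (-0.0215, 0.0223)
  e−x'=0.2215;  (l²−L²−(e−x')²−y'²−z²)/2L = -0.3010
  θ2 = atan2(B,A) + arccos(C/0.4579) = 1.2222
arm 3 (φ=240.0°): x'=0.0301, y'=0.0075
  e−x'=0.1699;  (l²−L²−(e−x')²−y'²−z²)/2L = -0.1978
  √(A²+B²)=0.4353;  θ3 = -1.1699+2.0425 ≈ 0.8726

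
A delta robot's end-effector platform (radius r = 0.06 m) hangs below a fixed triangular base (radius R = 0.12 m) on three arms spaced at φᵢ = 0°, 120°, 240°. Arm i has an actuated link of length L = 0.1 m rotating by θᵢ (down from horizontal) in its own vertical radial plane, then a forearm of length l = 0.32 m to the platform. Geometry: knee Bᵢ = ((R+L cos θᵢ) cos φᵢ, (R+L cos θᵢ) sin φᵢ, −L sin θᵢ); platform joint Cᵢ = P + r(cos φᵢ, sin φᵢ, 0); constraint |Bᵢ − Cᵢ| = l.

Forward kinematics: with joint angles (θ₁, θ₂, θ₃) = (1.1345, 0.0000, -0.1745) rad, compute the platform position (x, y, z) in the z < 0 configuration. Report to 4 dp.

(-0.1645, -0.0169, -0.2666)

φ1=0.0°: virtual centre (0.1023, 0.0000, -0.0906), radius l
O2 = (0.1600·cos120.0°, 0.1600·sin120.0°, 0.0000) = (-0.0800, 0.1386, 0.0000)
φ3=240.0°: virtual centre (-0.0792, -0.1372, 0.0174), radius l
subtract pairs → two planes through P
linear system: -0.3645x+0.2771y = 0.0069−0.1813z; -0.3630x+-0.2745y = 0.0067−0.2160z
Cramer: x(z) = -0.0188+0.5463z;  y(z) = 0.0003+0.0645z
into |P−O₁|² = l²: 1.3026z² + 0.0490z + -0.0795 = 0;  Δ = 0.4168;  z = -0.2666 or 0.2290 → z<0 root = -0.2666
x = -0.1645, y = -0.0169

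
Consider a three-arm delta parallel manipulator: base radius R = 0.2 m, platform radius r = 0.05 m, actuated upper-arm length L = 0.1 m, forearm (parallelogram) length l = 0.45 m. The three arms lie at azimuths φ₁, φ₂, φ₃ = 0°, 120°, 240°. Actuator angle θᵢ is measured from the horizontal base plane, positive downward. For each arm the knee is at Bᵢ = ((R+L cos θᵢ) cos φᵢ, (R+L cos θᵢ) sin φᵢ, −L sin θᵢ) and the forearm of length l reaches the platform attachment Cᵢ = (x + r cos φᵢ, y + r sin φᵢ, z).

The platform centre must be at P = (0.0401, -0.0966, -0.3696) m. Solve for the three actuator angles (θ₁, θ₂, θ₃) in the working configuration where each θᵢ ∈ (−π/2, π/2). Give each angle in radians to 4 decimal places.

θ₁ = -0.1746, θ₂ = 0.6983, θ₃ = -0.3494

arm 1 (φ=0.0°): x'=0.0401, y'=-0.0966
  A=0.1099, B=-0.3696, C=(l²−L²−A²−y'²−z²)/(2L)=0.1724
  √(A²+B²)=0.3856;  θ1 = -1.2818+1.1072 ≈ -0.1746
arm 2 (φ=120.0°): x'=-0.1037, y'=0.0136
  e−x'=0.2537;  (l²−L²−(e−x')²−y'²−z²)/2L = -0.0433
  γ=atan2(-0.3696,0.2537)=-0.9692;  ψ=arccos(-0.0965)=1.6675;  θ2=γ+ψ≈0.6983
arm 3 (φ=240.0°): x'=0.0636, y'=0.0830
  A=0.0864, B=-0.3696, C=(l²−L²−A²−y'²−z²)/(2L)=0.2077
  θ3 = atan2(B,A) + arccos(C/0.3796) = -0.3494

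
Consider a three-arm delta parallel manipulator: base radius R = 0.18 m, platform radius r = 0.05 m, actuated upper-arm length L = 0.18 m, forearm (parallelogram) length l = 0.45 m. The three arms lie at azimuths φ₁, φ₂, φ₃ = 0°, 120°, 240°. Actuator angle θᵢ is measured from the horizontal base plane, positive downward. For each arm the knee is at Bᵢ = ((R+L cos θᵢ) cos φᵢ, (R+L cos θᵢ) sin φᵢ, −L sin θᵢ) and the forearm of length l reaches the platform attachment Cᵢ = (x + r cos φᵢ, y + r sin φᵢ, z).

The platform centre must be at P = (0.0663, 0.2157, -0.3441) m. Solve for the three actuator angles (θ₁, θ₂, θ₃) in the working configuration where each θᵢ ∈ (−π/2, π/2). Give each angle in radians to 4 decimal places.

θ₁ = 0.1742, θ₂ = -0.2617, θ₃ = 1.2217

φ1=0.0° → target in arm frame (0.0663, 0.2157)
  e−x'=0.0637;  (l²−L²−(e−x')²−y'²−z²)/2L = 0.0031
  γ=atan2(-0.3441,0.0637)=-1.3877;  ψ=arccos(0.0088)=1.5620;  θ1=γ+ψ≈0.1742
φ2=120.0° → target in arm frame (0.1537, -0.1653)
  A=-0.0237, B=-0.3441, C=(l²−L²−A²−y'²−z²)/(2L)=0.0662
  θ2 = atan2(B,A) + arccos(C/0.3449) = -0.2617
arm 3 (φ=240.0°): x'=-0.2200, y'=-0.0504
  e−x'=0.3500;  (l²−L²−(e−x')²−y'²−z²)/2L = -0.2037
  γ=atan2(-0.3441,0.3500)=-0.7770;  ψ=arccos(-0.4149)=1.9987;  θ3=γ+ψ≈1.2217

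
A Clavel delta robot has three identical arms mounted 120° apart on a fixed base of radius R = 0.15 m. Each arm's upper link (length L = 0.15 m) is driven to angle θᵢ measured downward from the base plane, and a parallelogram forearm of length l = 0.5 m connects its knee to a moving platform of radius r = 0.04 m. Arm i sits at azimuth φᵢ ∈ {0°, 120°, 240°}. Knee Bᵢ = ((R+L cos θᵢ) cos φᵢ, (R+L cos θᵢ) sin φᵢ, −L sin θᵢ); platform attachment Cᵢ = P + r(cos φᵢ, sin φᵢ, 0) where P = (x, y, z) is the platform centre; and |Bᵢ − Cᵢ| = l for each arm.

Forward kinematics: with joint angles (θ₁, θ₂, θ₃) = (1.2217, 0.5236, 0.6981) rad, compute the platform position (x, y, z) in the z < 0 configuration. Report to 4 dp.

(-0.1354, 0.0304, -0.5422)

φ1=0.0°: virtual centre (0.1613, 0.0000, -0.1410), radius l
φ2=120.0°: virtual centre (-0.1200, 0.2078, -0.0750), radius l
φ3=240.0°: virtual centre (-0.1125, -0.1948, -0.0964), radius l
subtract pairs → two planes through P
plane₁₂: -0.5625x+0.4155y+0.1319z = 0.0173
Cramer: x(z) = -0.0281+0.1979z;  y(z) = 0.0036-0.0495z
into |P−S₁|² = l²: 1.0416z² + 0.2066z + -0.1942 = 0;  Δ = 0.8520;  z = -0.5422 or 0.3439 → z<0 root = -0.5422
x = -0.1354, y = 0.0304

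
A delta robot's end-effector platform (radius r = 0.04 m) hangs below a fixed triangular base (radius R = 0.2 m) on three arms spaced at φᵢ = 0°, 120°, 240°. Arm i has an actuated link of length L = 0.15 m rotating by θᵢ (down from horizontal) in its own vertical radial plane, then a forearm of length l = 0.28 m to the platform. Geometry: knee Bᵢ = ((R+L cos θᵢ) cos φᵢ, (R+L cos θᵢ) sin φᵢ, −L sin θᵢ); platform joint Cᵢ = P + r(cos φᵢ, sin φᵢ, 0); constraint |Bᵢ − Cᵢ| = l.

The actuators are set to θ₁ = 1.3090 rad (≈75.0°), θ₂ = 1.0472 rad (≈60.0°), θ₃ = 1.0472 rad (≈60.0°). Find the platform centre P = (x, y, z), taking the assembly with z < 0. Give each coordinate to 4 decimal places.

centre 1 = (0.1988·cos0.0°, 0.1988·sin0.0°, -0.1449) = (0.1988, 0.0000, -0.1449)
φ2=120.0°: virtual centre (-0.1175, 0.2035, -0.1299), radius l
arm 3 at φ=240.0°: (R−r)+L cos θ3 = 0.2350;  centre 3 = (-0.1175, -0.2035, -0.1299)
eliminate P² terms by subtracting sphere 1 from 2 and 3
plane₁₂: -0.6326x+0.4070y+0.0300z = 0.0116
det = 0.5150;  x = -0.0183+0.0474z,  y = 0.0000+0.0000z
sphere 1 gives Az²+Bz+C=0 with A=1.0022, B=0.2692, C=-0.0103;  B²−4AC=0.1136;  roots -0.3025, 0.0339;  negative root z = -0.3025
x = -0.0326, y = 0.0000

(-0.0326, 0.0000, -0.3025)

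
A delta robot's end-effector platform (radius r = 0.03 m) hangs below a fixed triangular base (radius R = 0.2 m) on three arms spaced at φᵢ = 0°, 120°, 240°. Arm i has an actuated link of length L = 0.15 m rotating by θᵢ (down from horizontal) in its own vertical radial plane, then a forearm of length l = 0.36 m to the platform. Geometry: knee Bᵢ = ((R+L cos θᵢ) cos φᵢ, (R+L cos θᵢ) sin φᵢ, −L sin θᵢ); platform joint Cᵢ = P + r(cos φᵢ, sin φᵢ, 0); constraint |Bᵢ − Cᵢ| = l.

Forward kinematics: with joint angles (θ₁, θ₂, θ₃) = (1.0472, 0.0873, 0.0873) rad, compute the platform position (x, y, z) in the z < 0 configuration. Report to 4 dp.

(-0.0992, 0.0000, -0.2354)

S1 = (0.2450·cos0.0°, 0.2450·sin0.0°, -0.1299) = (0.2450, 0.0000, -0.1299)
S2 = (0.3194·cos120.0°, 0.3194·sin120.0°, -0.0131) = (-0.1597, 0.2766, -0.0131)
S3 = (0.3194·cos240.0°, 0.3194·sin240.0°, -0.0131) = (-0.1597, -0.2766, -0.0131)
|S₂|²−|S₁|² = 0.0253;  |S₃|²−|S₁|² = 0.0253
plane₁₂: -0.8094x+0.5533y+0.2337z = 0.0253
det = 0.8957;  x = -0.0313+0.2887z,  y = 0.0000+0.0000z
quadratic in z: (1.0833)z²+(0.1003)z+(-0.0364)=0, √Δ=0.4096 → z ∈ {-0.2354, 0.1428}; z = -0.2354 (taking z<0)
x = -0.0992, y = 0.0000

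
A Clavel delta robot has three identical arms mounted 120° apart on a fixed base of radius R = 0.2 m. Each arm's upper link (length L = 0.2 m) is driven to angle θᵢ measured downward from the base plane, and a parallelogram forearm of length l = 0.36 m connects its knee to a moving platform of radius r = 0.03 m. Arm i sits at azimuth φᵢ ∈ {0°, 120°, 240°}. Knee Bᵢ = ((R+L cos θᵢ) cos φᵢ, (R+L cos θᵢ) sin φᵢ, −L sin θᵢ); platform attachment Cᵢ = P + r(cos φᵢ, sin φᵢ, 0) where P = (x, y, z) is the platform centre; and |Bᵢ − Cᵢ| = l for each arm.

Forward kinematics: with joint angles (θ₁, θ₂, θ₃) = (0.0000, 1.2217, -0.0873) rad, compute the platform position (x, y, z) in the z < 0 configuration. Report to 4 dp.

S1 = (0.3700·cos0.0°, 0.3700·sin0.0°, 0.0000) = (0.3700, 0.0000, 0.0000)
arm 2 at φ=120.0°: e+L cos θ2 = 0.2384;  S2 = (-0.1192, 0.2065, -0.1879)
arm 3 at φ=240.0°: e+L cos θ3 = 0.3692;  S3 = (-0.1846, -0.3198, 0.0174)
|S₂|²−|S₁|² = -0.0447;  |S₃|²−|S₁|² = -0.0003
linear system: -0.9784x+0.4129y = -0.0447−-0.3759z; -1.1092x+-0.6395y = -0.0003−0.0349z
det = 1.0838;  x = 0.0265+-0.2085z,  y = -0.0456+0.4162z
sphere 1 gives Az²+Bz+C=0 with A=1.2167, B=0.1053, C=-0.0095;  B²−4AC=0.0575;  roots -0.1418, 0.0552;  negative root z = -0.1418
x = 0.0561, y = -0.1046

(0.0561, -0.1046, -0.1418)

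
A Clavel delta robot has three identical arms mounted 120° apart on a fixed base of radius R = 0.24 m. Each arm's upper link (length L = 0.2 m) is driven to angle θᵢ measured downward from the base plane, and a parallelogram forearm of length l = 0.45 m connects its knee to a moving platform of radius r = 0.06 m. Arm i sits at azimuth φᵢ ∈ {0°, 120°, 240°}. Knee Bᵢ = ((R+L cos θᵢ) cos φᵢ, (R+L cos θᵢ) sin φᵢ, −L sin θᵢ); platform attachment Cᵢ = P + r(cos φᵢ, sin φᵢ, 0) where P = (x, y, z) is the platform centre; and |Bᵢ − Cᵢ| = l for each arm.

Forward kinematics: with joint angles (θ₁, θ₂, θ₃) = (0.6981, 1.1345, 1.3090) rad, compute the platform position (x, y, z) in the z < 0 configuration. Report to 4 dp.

(0.1002, 0.0317, -0.5122)

arm 1 at φ=0.0°: e+L cos θ1 = 0.3332;  centre 1 = (0.3332, 0.0000, -0.1286)
centre 2 = (0.2645·cos120.0°, 0.2645·sin120.0°, -0.1813) = (-0.1323, 0.2291, -0.1813)
centre 3 = (0.2318·cos240.0°, 0.2318·sin240.0°, -0.1932) = (-0.1159, -0.2007, -0.1932)
eliminate P² terms by subtracting sphere 1 from 2 and 3
[-0.9309 0.4582 -0.1054]·P = -0.0247;  [-0.8982 -0.4014 -0.1293]·P = -0.0365
Cramer: x(z) = 0.0340-0.1293z;  y(z) = 0.0150-0.0327z
into |P−centre ₁|² = l²: 1.0178z² + 0.3335z + -0.0962 = 0;  Δ = 0.5029;  z = -0.5122 or 0.1845 → z<0 root = -0.5122
x = 0.1002, y = 0.0317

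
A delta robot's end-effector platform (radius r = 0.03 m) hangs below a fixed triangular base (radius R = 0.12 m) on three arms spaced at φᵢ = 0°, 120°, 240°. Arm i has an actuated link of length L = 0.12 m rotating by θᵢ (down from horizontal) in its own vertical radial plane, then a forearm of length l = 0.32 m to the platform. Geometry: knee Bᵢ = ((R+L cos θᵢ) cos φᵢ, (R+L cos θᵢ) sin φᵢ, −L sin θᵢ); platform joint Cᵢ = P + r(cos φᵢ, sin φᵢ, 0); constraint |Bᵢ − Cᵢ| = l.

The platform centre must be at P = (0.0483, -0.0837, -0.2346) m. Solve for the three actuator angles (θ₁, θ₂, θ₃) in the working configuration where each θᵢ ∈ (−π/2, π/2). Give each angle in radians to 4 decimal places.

rotate P by −φ1: (0.0483, -0.0837, -0.2346)
  e−x'=0.0417;  (l²−L²−(e−x')²−y'²−z²)/2L = 0.1009
  γ=atan2(-0.2346,0.0417)=-1.3949;  ψ=arccos(0.4235)=1.1335;  θ1=γ+ψ≈-0.2614
φ2=120.0° → target in arm frame (-0.0966, 0.0000)
  A cos θ + B sin θ = C:  0.1866·cos θ + -0.2346·sin θ = -0.0078
  γ=atan2(-0.2346,0.1866)=-0.8988;  ψ=arccos(-0.0260)=1.5968;  θ2=γ+ψ≈0.6980
φ3=240.0° → target in arm frame (0.0483, 0.0837)
  A=0.0417, B=-0.2346, C=(l²−L²−A²−y'²−z²)/(2L)=0.1009
  γ=atan2(-0.2346,0.0417)=-1.3950;  ψ=arccos(0.4236)=1.1334;  θ3=γ+ψ≈-0.2617

θ₁ = -0.2614, θ₂ = 0.6980, θ₃ = -0.2617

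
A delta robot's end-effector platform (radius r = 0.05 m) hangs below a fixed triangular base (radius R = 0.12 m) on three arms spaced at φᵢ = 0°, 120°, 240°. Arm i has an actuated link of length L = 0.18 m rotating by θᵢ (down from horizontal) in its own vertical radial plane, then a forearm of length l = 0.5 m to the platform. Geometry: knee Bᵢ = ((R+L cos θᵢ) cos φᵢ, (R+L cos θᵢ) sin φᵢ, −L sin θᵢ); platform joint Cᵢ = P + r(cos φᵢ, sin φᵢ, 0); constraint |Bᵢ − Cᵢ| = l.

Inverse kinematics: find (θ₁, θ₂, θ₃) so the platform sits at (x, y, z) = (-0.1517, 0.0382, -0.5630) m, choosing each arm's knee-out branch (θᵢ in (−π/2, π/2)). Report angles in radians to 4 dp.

θ₁ = 1.1346, θ₂ = 0.5237, θ₃ = 0.6980

rotate P by −φ1: (-0.1517, 0.0382, -0.5630)
  A=0.2217, B=-0.5630, C=(l²−L²−A²−y'²−z²)/(2L)=-0.4166
  √(A²+B²)=0.6051;  θ1 = -1.1957+2.3302 ≈ 1.1346
rotate P by −φ2: (0.1089, 0.1123, -0.5630)
  A=-0.0389, B=-0.5630, C=(l²−L²−A²−y'²−z²)/(2L)=-0.3153
  γ=atan2(-0.5630,-0.0389)=-1.6398;  ψ=arccos(-0.5586)=2.1635;  θ2=γ+ψ≈0.5237
rotate P by −φ3: (0.0428, -0.1505, -0.5630)
  e−x'=0.0272;  (l²−L²−(e−x')²−y'²−z²)/2L = -0.3410
  θ3 = atan2(B,A) + arccos(C/0.5637) = 0.6980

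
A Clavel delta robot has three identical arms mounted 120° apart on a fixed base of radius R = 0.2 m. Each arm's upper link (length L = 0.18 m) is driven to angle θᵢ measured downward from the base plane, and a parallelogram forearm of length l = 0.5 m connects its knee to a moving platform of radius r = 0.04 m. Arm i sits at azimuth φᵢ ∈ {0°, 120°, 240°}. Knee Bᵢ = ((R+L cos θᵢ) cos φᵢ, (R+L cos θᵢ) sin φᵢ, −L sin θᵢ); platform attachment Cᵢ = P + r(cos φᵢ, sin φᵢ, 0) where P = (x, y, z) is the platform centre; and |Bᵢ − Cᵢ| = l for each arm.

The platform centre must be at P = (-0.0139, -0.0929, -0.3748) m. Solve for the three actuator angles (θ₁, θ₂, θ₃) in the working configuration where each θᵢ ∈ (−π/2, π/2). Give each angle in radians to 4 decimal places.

φ1=0.0° → target in arm frame (-0.0139, -0.0929)
  A=0.1739, B=-0.3748, C=(l²−L²−A²−y'²−z²)/(2L)=0.1063
  √(A²+B²)=0.4132;  θ1 = -1.1364+1.3107 ≈ 0.1743
φ2=120.0° → target in arm frame (-0.0735, 0.0585)
  A cos θ + B sin θ = C:  0.2335·cos θ + -0.3748·sin θ = 0.0533
  √(A²+B²)=0.4416;  θ2 = -1.0136+1.4499 ≈ 0.4362
φ3=240.0° → target in arm frame (0.0874, 0.0344)
  A cos θ + B sin θ = C:  0.0726·cos θ + -0.3748·sin θ = 0.1963
  √(A²+B²)=0.3818;  θ3 = -1.3795+1.0307 ≈ -0.3488

θ₁ = 0.1743, θ₂ = 0.4362, θ₃ = -0.3488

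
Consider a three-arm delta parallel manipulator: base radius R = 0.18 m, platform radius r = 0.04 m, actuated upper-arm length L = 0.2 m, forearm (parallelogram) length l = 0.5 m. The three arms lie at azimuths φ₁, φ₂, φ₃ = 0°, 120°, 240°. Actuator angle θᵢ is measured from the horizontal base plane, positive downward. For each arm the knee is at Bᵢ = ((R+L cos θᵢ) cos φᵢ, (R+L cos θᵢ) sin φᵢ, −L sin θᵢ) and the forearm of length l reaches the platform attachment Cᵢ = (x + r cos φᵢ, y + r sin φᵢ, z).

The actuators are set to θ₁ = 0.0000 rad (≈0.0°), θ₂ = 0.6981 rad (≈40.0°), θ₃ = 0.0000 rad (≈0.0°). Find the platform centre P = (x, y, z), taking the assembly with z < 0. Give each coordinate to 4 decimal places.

arm 1 at φ=0.0°: (R−r)+L cos θ1 = 0.3400;  O1 = (0.3400, 0.0000, 0.0000)
arm 2 at φ=120.0°: (R−r)+L cos θ2 = 0.2932;  O2 = (-0.1466, 0.2539, -0.1286)
O3 = (0.3400·cos240.0°, 0.3400·sin240.0°, 0.0000) = (-0.1700, -0.2944, 0.0000)
subtract pairs → two planes through P
[-0.9732 0.5079 -0.2571]·P = -0.0131;  [-1.0200 -0.5889 0.0000]·P = 0.0000
det = 1.0911;  x = 0.0071+-0.1388z,  y = -0.0122+0.2403z
sphere 1 gives Az²+Bz+C=0 with A=1.0770, B=0.0865, C=-0.1390;  B²−4AC=0.6063;  roots -0.4017, 0.3213;  negative root z = -0.4017
x = 0.0628, y = -0.1088

(0.0628, -0.1088, -0.4017)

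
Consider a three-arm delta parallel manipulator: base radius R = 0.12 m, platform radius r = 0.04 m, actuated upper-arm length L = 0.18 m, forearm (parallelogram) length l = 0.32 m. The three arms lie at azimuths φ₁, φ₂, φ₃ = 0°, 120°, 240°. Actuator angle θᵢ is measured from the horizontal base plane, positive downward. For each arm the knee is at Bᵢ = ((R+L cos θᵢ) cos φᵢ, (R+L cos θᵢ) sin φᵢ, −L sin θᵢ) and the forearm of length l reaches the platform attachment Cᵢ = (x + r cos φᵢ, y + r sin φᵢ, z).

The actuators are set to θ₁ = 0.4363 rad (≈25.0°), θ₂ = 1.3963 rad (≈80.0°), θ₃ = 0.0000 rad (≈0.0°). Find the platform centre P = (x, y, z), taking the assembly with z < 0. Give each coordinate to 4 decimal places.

centre 1 = (0.2431·cos0.0°, 0.2431·sin0.0°, -0.0761) = (0.2431, 0.0000, -0.0761)
centre 2 = (0.1113·cos120.0°, 0.1113·sin120.0°, -0.1773) = (-0.0556, 0.0963, -0.1773)
φ3=240.0°: virtual centre (-0.1300, -0.2252, 0.0000), radius l
eliminate P² terms by subtracting sphere 1 from 2 and 3
plane₁₂: -0.5975x+0.1927y+-0.2024z = -0.0211
det = 0.4129;  x = 0.0218+-0.1498z,  y = -0.0420+0.5860z
sphere 1 gives Az²+Bz+C=0 with A=1.3658, B=0.1692, C=-0.0458;  B²−4AC=0.2790;  roots -0.2553, 0.1314;  negative root z = -0.2553
x = 0.0600, y = -0.1917

(0.0600, -0.1917, -0.2553)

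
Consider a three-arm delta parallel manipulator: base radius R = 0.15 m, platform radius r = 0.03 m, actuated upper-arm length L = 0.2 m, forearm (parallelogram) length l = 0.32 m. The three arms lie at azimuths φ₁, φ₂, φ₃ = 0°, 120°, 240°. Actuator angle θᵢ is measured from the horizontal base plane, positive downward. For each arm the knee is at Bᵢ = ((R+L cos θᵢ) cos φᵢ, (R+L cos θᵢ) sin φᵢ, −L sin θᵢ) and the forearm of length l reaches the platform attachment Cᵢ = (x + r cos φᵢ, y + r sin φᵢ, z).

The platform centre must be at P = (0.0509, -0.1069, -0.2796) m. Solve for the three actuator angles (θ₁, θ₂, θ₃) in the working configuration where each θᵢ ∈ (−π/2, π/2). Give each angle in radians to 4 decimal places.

θ₁ = 0.5236, θ₂ = 1.2217, θ₃ = 0.4362

rotate P by −φ1: (0.0509, -0.1069, -0.2796)
  A=0.0691, B=-0.2796, C=(l²−L²−A²−y'²−z²)/(2L)=-0.0799
  √(A²+B²)=0.2880;  θ1 = -1.3285+1.8521 ≈ 0.5236
rotate P by −φ2: (-0.1180, 0.0094, -0.2796)
  A cos θ + B sin θ = C:  0.2380·cos θ + -0.2796·sin θ = -0.1813
  γ=atan2(-0.2796,0.2380)=-0.8655;  ψ=arccos(-0.4937)=2.0872;  θ2=γ+ψ≈1.2217
arm 3 (φ=240.0°): x'=0.0671, y'=0.0975
  A cos θ + B sin θ = C:  0.0529·cos θ + -0.2796·sin θ = -0.0702
  √(A²+B²)=0.2846;  θ3 = -1.3839+1.8201 ≈ 0.4362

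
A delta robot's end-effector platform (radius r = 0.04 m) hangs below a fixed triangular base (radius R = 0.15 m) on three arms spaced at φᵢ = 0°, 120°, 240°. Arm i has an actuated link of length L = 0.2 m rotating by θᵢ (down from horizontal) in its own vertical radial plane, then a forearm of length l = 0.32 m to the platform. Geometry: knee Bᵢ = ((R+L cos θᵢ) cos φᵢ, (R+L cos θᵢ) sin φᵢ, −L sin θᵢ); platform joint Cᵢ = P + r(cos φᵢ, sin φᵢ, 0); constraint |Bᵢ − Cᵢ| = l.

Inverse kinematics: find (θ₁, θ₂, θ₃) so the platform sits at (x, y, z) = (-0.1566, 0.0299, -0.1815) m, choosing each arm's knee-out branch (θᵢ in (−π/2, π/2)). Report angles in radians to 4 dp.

θ₁ = 1.3089, θ₂ = -0.1741, θ₃ = 0.2617

rotate P by −φ1: (-0.1566, 0.0299, -0.1815)
  A cos θ + B sin θ = C:  0.2666·cos θ + -0.1815·sin θ = -0.1063
  θ1 = atan2(B,A) + arccos(C/0.3225) = 1.3089
rotate P by −φ2: (0.1042, 0.1207, -0.1815)
  A=0.0058, B=-0.1815, C=(l²−L²−A²−y'²−z²)/(2L)=0.0372
  √(A²+B²)=0.1816;  θ2 = -1.5388+1.3647 ≈ -0.1741
rotate P by −φ3: (0.0524, -0.1506, -0.1815)
  A=0.0576, B=-0.1815, C=(l²−L²−A²−y'²−z²)/(2L)=0.0087
  θ3 = atan2(B,A) + arccos(C/0.1904) = 0.2617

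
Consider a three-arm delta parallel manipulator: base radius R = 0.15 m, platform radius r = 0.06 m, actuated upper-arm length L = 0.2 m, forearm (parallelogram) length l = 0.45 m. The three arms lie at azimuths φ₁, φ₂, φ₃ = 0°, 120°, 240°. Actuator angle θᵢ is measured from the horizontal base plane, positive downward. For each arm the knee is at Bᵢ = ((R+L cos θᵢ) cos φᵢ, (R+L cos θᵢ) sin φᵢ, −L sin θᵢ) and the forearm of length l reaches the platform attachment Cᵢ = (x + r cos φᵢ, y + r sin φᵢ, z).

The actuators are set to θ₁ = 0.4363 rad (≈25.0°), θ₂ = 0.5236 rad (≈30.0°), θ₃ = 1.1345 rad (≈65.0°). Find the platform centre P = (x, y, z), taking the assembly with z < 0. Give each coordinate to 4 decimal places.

φ1=0.0°: virtual centre (0.2713, 0.0000, -0.0845), radius l
centre 2 = (0.2632·cos120.0°, 0.2632·sin120.0°, -0.1000) = (-0.1316, 0.2279, -0.1000)
φ3=240.0°: virtual centre (-0.0873, -0.1511, -0.1813), radius l
|centre ₂|²−|centre ₁|² = -0.0015;  |centre ₃|²−|centre ₁|² = -0.0174
linear system: -0.8057x+0.4559y = -0.0015−-0.0310z; -0.7170x+-0.3023y = -0.0174−-0.1935z
det = 0.5704;  x = 0.0147+-0.1710z,  y = 0.0228+-0.2344z
into |P−centre ₁|² = l²: 1.0842z² + 0.2461z + -0.1290 = 0;  Δ = 0.6200;  z = -0.4767 or 0.2496 → z<0 root = -0.4767
x = 0.0962, y = 0.1345

(0.0962, 0.1345, -0.4767)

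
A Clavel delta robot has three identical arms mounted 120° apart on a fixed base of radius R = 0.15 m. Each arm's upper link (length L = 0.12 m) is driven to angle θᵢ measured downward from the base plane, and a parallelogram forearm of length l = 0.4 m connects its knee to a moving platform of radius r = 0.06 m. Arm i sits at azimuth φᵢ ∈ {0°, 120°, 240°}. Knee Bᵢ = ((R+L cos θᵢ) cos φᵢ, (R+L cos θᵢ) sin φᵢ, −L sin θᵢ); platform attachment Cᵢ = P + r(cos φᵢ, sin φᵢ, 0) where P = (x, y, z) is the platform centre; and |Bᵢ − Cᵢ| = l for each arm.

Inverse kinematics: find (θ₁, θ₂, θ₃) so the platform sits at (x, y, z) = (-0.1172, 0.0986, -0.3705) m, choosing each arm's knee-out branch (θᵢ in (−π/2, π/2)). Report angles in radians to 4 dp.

θ₁ = 0.9600, θ₂ = -0.1746, θ₃ = 0.6110

arm 1 (φ=0.0°): x'=-0.1172, y'=0.0986
  e−x'=0.2072;  (l²−L²−(e−x')²−y'²−z²)/2L = -0.1847
  θ1 = atan2(B,A) + arccos(C/0.4245) = 0.9600
φ2=120.0° → target in arm frame (0.1440, 0.0522)
  e−x'=-0.0540;  (l²−L²−(e−x')²−y'²−z²)/2L = 0.0112
  γ=atan2(-0.3705,-0.0540)=-1.7155;  ψ=arccos(0.0299)=1.5409;  θ2=γ+ψ≈-0.1746
φ3=240.0° → target in arm frame (-0.0268, -0.1508)
  e−x'=0.1168;  (l²−L²−(e−x')²−y'²−z²)/2L = -0.1169
  γ=atan2(-0.3705,0.1168)=-1.2654;  ψ=arccos(-0.3009)=1.8764;  θ3=γ+ψ≈0.6110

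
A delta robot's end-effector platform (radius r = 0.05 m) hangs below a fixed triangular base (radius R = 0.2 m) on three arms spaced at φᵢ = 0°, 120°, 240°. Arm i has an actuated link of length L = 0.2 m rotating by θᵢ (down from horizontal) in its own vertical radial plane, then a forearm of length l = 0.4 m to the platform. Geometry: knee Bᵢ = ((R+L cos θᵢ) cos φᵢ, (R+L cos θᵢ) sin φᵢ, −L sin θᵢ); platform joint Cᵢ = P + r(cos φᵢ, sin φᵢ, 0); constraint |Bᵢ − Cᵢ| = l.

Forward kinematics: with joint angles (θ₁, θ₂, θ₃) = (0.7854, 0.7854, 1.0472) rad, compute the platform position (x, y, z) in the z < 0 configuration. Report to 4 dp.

(0.0254, 0.0440, -0.4369)

arm 1 at φ=0.0°: (R−r)+L cos θ1 = 0.2914;  S1 = (0.2914, 0.0000, -0.1414)
arm 2 at φ=120.0°: (R−r)+L cos θ2 = 0.2914;  S2 = (-0.1457, 0.2524, -0.1414)
arm 3 at φ=240.0°: (R−r)+L cos θ3 = 0.2500;  S3 = (-0.1250, -0.2165, -0.1732)
|S₂|²−|S₁|² = 0.0000;  |S₃|²−|S₁|² = -0.0124
[-0.8743 0.5048 0.0000]·P = 0.0000;  [-0.8328 -0.4330 -0.0636]·P = -0.0124
Cramer: x(z) = 0.0079-0.0402z;  y(z) = 0.0136-0.0696z
quadratic in z: (1.0065)z²+(0.3037)z+(-0.0594)=0, √Δ=0.5757 → z ∈ {-0.4369, 0.1351}; z = -0.4369 (taking z<0)
x = 0.0254, y = 0.0440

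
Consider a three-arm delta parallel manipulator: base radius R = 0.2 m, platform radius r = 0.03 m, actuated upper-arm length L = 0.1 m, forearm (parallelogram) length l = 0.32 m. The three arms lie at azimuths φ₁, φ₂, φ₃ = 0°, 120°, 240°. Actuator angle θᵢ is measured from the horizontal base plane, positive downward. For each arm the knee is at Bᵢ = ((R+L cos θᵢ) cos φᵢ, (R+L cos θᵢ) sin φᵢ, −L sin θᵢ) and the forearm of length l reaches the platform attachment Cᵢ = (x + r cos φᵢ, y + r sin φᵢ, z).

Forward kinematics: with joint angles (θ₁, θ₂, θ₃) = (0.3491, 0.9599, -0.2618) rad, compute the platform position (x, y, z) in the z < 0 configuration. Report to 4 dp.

(0.0071, -0.0693, -0.2120)

arm 1 at φ=0.0°: ρ1 = 0.2640;  O1 = (0.2640, 0.0000, -0.0342)
arm 2 at φ=120.0°: ρ2 = 0.2274;  O2 = (-0.1137, 0.1969, -0.0819)
arm 3 at φ=240.0°: ρ3 = 0.2666;  O3 = (-0.1333, -0.2309, 0.0259)
eliminate P² terms by subtracting sphere 1 from 2 and 3
linear system: -0.7553x+0.3938y = -0.0124−-0.0954z; -0.7945x+-0.4618y = 0.0009−0.1202z
det = 0.6616;  x = 0.0082+0.0049z,  y = -0.0160+0.2518z
sphere 1 gives Az²+Bz+C=0 with A=1.0634, B=0.0578, C=-0.0355;  B²−4AC=0.1545;  roots -0.2120, 0.1576;  negative root z = -0.2120
x = 0.0071, y = -0.0693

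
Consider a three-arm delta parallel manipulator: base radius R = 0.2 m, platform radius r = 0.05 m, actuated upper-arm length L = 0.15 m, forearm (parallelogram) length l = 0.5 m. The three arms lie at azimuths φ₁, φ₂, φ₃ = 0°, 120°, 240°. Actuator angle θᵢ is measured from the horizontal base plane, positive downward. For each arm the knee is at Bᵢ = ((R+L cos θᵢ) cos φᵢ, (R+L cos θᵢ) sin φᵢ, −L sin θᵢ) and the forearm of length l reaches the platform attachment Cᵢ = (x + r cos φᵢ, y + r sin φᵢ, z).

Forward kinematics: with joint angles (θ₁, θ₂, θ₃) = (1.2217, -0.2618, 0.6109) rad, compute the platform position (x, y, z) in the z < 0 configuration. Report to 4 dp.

φ1=0.0°: virtual centre (0.2013, 0.0000, -0.1410), radius l
φ2=120.0°: virtual centre (-0.1474, 0.2554, 0.0388), radius l
O3 = (0.2729·cos240.0°, 0.2729·sin240.0°, -0.0860) = (-0.1364, -0.2363, -0.0860)
eliminate P² terms by subtracting sphere 1 from 2 and 3
[-0.6975 0.5108 0.3596]·P = 0.0281;  [-0.6755 -0.4726 0.1098]·P = 0.0215
Cramer: x(z) = -0.0359+0.3350z;  y(z) = 0.0059-0.2464z
sphere 1 gives Az²+Bz+C=0 with A=1.1730, B=0.1200, C=-0.1738;  B²−4AC=0.8300;  roots -0.4395, 0.3372;  negative root z = -0.4395
x = -0.1832, y = 0.1142

(-0.1832, 0.1142, -0.4395)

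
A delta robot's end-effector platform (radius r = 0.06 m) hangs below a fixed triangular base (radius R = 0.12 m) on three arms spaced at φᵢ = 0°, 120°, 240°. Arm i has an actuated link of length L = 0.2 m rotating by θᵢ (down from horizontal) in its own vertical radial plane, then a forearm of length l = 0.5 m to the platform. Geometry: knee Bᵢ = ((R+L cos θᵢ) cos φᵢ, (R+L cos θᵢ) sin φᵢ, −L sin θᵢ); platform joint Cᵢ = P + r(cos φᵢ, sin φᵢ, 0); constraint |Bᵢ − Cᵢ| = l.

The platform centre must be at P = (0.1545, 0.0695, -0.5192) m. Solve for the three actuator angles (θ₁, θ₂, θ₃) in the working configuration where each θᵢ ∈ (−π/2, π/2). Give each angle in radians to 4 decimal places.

arm 1 (φ=0.0°): x'=0.1545, y'=0.0695
  A cos θ + B sin θ = C:  -0.0945·cos θ + -0.5192·sin θ = -0.1833
  θ1 = atan2(B,A) + arccos(C/0.5277) = 0.1747
φ2=120.0° → target in arm frame (-0.0171, -0.1686)
  A cos θ + B sin θ = C:  0.0771·cos θ + -0.5192·sin θ = -0.2348
  θ2 = atan2(B,A) + arccos(C/0.5249) = 0.6111
φ3=240.0° → target in arm frame (-0.1374, 0.0991)
  A=0.1974, B=-0.5192, C=(l²−L²−A²−y'²−z²)/(2L)=-0.2709
  √(A²+B²)=0.5555;  θ3 = -1.2074+2.0802 ≈ 0.8728

θ₁ = 0.1747, θ₂ = 0.6111, θ₃ = 0.8728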